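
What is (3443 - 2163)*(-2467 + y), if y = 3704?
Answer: 1583360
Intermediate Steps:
(3443 - 2163)*(-2467 + y) = (3443 - 2163)*(-2467 + 3704) = 1280*1237 = 1583360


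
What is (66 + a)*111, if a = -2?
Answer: 7104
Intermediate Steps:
(66 + a)*111 = (66 - 2)*111 = 64*111 = 7104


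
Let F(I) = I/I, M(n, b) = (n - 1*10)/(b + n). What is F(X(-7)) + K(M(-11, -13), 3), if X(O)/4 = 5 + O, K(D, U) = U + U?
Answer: 7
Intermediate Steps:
M(n, b) = (-10 + n)/(b + n) (M(n, b) = (n - 10)/(b + n) = (-10 + n)/(b + n))
K(D, U) = 2*U
X(O) = 20 + 4*O (X(O) = 4*(5 + O) = 20 + 4*O)
F(I) = 1
F(X(-7)) + K(M(-11, -13), 3) = 1 + 2*3 = 1 + 6 = 7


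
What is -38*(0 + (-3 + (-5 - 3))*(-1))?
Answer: -418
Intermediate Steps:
-38*(0 + (-3 + (-5 - 3))*(-1)) = -38*(0 + (-3 - 8)*(-1)) = -38*(0 - 11*(-1)) = -38*(0 + 11) = -38*11 = -418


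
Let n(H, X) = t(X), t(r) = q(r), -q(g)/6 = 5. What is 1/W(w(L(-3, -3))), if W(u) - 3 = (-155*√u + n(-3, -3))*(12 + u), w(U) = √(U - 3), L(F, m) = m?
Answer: -1/(357 + 155*(-6)^(¾) + 1860*(-6)^(¼) + 30*I*√6) ≈ -0.00019013 + 0.00024319*I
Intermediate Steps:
q(g) = -30 (q(g) = -6*5 = -30)
w(U) = √(-3 + U)
t(r) = -30
n(H, X) = -30
W(u) = 3 + (-30 - 155*√u)*(12 + u) (W(u) = 3 + (-155*√u - 30)*(12 + u) = 3 + (-30 - 155*√u)*(12 + u))
1/W(w(L(-3, -3))) = 1/(-357 - 1860*(-3 - 3)^(¼) - 155*(-3 - 3)^(¾) - 30*√(-3 - 3)) = 1/(-357 - 1860*(-6)^(¼) - 155*(-6)^(¾) - 30*I*√6) = 1/(-357 - 1860*6^(¼)*√I - 155*6^(¾)*I^(3/2) - 30*I*√6)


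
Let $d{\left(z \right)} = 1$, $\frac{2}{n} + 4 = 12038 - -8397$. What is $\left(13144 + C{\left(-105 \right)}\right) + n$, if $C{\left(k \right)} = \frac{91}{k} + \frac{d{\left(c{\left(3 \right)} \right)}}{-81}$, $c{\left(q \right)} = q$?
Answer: $\frac{108753478294}{8274555} \approx 13143.0$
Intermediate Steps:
$n = \frac{2}{20431}$ ($n = \frac{2}{-4 + \left(12038 - -8397\right)} = \frac{2}{-4 + \left(12038 + 8397\right)} = \frac{2}{-4 + 20435} = \frac{2}{20431} \approx 9.7891 \cdot 10^{-5}$)
$C{\left(k \right)} = - \frac{1}{81} + \frac{91}{k}$ ($C{\left(k \right)} = \frac{91}{k} + 1 \frac{1}{-81} = \frac{91}{k} + 1 \left(- \frac{1}{81}\right) = \frac{91}{k} - \frac{1}{81} = - \frac{1}{81} + \frac{91}{k}$)
$\left(13144 + C{\left(-105 \right)}\right) + n = \left(13144 + \frac{7371 - -105}{81 \left(-105\right)}\right) + \frac{2}{20431} = \left(13144 + \frac{1}{81} \left(- \frac{1}{105}\right) \left(7371 + 105\right)\right) + \frac{2}{20431} = \left(13144 + \frac{1}{81} \left(- \frac{1}{105}\right) 7476\right) + \frac{2}{20431} = \left(13144 - \frac{356}{405}\right) + \frac{2}{20431} = \frac{5322964}{405} + \frac{2}{20431} = \frac{108753478294}{8274555}$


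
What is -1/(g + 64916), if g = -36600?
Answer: -1/28316 ≈ -3.5316e-5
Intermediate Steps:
-1/(g + 64916) = -1/(-36600 + 64916) = -1/28316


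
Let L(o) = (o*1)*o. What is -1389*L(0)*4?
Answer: 0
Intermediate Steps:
L(o) = o² (L(o) = o*o = o²)
-1389*L(0)*4 = -1389*0²*4 = -0*4 = -1389*0 = 0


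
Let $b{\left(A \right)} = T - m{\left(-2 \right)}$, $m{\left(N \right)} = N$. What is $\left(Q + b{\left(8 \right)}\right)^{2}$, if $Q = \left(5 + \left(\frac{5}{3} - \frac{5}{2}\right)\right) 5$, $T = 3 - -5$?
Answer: $\frac{34225}{36} \approx 950.69$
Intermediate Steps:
$T = 8$ ($T = 3 + 5 = 8$)
$Q = \frac{125}{6}$ ($Q = \left(5 + \left(5 \cdot \frac{1}{3} - \frac{5}{2}\right)\right) 5 = \left(5 + \left(\frac{5}{3} - \frac{5}{2}\right)\right) 5 = \left(5 - \frac{5}{6}\right) 5 = \frac{25}{6} \cdot 5 = \frac{125}{6} \approx 20.833$)
$b{\left(A \right)} = 10$ ($b{\left(A \right)} = 8 - -2 = 8 + 2 = 10$)
$\left(Q + b{\left(8 \right)}\right)^{2} = \left(\frac{125}{6} + 10\right)^{2} = \left(\frac{185}{6}\right)^{2} = \frac{34225}{36}$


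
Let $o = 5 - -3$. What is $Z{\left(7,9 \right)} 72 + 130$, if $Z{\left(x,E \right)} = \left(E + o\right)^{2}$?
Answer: $20938$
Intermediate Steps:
$o = 8$ ($o = 5 + 3 = 8$)
$Z{\left(x,E \right)} = \left(8 + E\right)^{2}$ ($Z{\left(x,E \right)} = \left(E + 8\right)^{2} = \left(8 + E\right)^{2}$)
$Z{\left(7,9 \right)} 72 + 130 = \left(8 + 9\right)^{2} \cdot 72 + 130 = 17^{2} \cdot 72 + 130 = 289 \cdot 72 + 130 = 20808 + 130 = 20938$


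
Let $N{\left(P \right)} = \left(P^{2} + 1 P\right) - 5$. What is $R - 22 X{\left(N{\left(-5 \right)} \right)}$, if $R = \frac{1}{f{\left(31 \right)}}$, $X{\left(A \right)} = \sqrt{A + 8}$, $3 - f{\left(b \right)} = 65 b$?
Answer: $- \frac{1}{2012} - 22 \sqrt{23} \approx -105.51$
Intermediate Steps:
$N{\left(P \right)} = -5 + P + P^{2}$ ($N{\left(P \right)} = \left(P^{2} + P\right) - 5 = \left(P + P^{2}\right) - 5 = -5 + P + P^{2}$)
$f{\left(b \right)} = 3 - 65 b$
$X{\left(A \right)} = \sqrt{8 + A}$
$R = - \frac{1}{2012}$ ($R = \frac{1}{3 - 2015} = \frac{1}{-2012} = - \frac{1}{2012} \approx -0.00049702$)
$R - 22 X{\left(N{\left(-5 \right)} \right)} = - \frac{1}{2012} - 22 \sqrt{8 - \left(10 - 25\right)} = - \frac{1}{2012} - 22 \sqrt{8 - -15} = - \frac{1}{2012} - 22 \sqrt{8 + 15} = - \frac{1}{2012} - 22 \sqrt{23}$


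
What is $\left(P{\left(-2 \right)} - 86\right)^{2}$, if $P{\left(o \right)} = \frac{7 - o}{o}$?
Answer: $\frac{32761}{4} \approx 8190.3$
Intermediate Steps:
$P{\left(o \right)} = \frac{7 - o}{o}$
$\left(P{\left(-2 \right)} - 86\right)^{2} = \left(\frac{7 - -2}{-2} - 86\right)^{2} = \left(- \frac{7 + 2}{2} - 86\right)^{2} = \left(\left(- \frac{1}{2}\right) 9 - 86\right)^{2} = \left(- \frac{9}{2} - 86\right)^{2} = \left(- \frac{181}{2}\right)^{2} = \frac{32761}{4}$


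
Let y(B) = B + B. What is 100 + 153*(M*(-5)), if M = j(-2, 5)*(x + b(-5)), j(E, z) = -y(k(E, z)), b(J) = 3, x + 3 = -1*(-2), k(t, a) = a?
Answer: 15400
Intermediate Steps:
y(B) = 2*B
x = -1 (x = -3 - 1*(-2) = -3 + 2 = -1)
j(E, z) = -2*z
M = -20 (M = (-2*5)*(-1 + 3) = -10*2 = -20)
100 + 153*(M*(-5)) = 100 + 153*(-20*(-5)) = 100 + 153*100 = 100 + 15300 = 15400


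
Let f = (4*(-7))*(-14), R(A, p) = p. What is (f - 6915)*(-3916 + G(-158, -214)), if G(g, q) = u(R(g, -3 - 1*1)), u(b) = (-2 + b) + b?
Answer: 25609298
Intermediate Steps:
u(b) = -2 + 2*b
G(g, q) = -10 (G(g, q) = -2 + 2*(-3 - 1*1) = -2 + 2*(-3 - 1) = -2 + 2*(-4) = -2 - 8 = -10)
f = 392 (f = -28*(-14) = 392)
(f - 6915)*(-3916 + G(-158, -214)) = (392 - 6915)*(-3916 - 10) = -6523*(-3926) = 25609298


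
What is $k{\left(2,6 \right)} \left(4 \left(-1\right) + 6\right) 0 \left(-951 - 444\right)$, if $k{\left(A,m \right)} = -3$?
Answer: $0$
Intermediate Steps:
$k{\left(2,6 \right)} \left(4 \left(-1\right) + 6\right) 0 \left(-951 - 444\right) = - 3 \left(4 \left(-1\right) + 6\right) 0 \left(-951 - 444\right) = - 3 \left(-4 + 6\right) 0 \left(-1395\right) = \left(-3\right) 2 \cdot 0 \left(-1395\right) = \left(-6\right) 0 \left(-1395\right) = 0 \left(-1395\right) = 0$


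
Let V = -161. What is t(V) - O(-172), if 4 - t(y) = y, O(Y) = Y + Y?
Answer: 509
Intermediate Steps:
O(Y) = 2*Y
t(y) = 4 - y
t(V) - O(-172) = (4 - 1*(-161)) - 2*(-172) = (4 + 161) - 1*(-344) = 165 + 344 = 509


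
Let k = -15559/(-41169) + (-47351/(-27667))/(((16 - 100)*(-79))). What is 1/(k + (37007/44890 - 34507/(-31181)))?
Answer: 587767955439668339140/1357302201201989046997 ≈ 0.43304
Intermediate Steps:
k = 317617108203/839839421092 (k = -15559*(-1/41169) + (-47351*(-1/27667))/((-84*(-79))) = 15559/41169 + (47351/27667)/6636 = 15559/41169 + (47351/27667)*(1/6636) = 15559/41169 + 47351/183598212 = 317617108203/839839421092 ≈ 0.37819)
1/(k + (37007/44890 - 34507/(-31181))) = 1/(317617108203/839839421092 + (37007/44890 - 34507/(-31181))) = 1/(317617108203/839839421092 + (37007*(1/44890) - 34507*(-1/31181))) = 1/(317617108203/839839421092 + (37007/44890 + 34507/31181)) = 1/(317617108203/839839421092 + 2702934497/1399715090) = 1/(1357302201201989046997/587767955439668339140) = 587767955439668339140/1357302201201989046997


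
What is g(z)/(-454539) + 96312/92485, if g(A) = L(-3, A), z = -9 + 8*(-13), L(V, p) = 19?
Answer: 43775802953/42038039415 ≈ 1.0413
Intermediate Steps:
z = -113 (z = -9 - 104 = -113)
g(A) = 19
g(z)/(-454539) + 96312/92485 = 19/(-454539) + 96312/92485 = 19*(-1/454539) + 96312*(1/92485) = -19/454539 + 96312/92485 = 43775802953/42038039415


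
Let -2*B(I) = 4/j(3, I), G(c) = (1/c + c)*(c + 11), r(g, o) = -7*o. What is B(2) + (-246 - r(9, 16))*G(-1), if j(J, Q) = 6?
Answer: 8039/3 ≈ 2679.7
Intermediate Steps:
G(c) = (11 + c)*(c + 1/c) (G(c) = (c + 1/c)*(11 + c) = (11 + c)*(c + 1/c))
B(I) = -1/3 (B(I) = -2/6 = -1/2*2/3 = -1/3)
B(2) + (-246 - r(9, 16))*G(-1) = -1/3 + (-246 - (-7)*16)*(1 + (-1)**2 + 11*(-1) + 11/(-1)) = -1/3 + (-246 - 1*(-112))*(1 + 1 - 11 + 11*(-1)) = -1/3 + (-246 + 112)*(1 + 1 - 11 - 11) = -1/3 - 134*(-20) = -1/3 + 2680 = 8039/3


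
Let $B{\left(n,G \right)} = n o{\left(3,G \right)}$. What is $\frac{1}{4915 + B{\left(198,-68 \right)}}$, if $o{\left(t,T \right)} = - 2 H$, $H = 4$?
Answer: $\frac{1}{3331} \approx 0.00030021$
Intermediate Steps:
$o{\left(t,T \right)} = -8$ ($o{\left(t,T \right)} = \left(-2\right) 4 = -8$)
$B{\left(n,G \right)} = - 8 n$ ($B{\left(n,G \right)} = n \left(-8\right) = - 8 n$)
$\frac{1}{4915 + B{\left(198,-68 \right)}} = \frac{1}{4915 - 1584} = \frac{1}{3331}$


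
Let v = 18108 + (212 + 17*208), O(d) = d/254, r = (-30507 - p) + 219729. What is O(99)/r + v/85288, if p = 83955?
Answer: 24349591405/95017292566 ≈ 0.25626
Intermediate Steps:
r = 105267 (r = (-30507 - 1*83955) + 219729 = (-30507 - 83955) + 219729 = -114462 + 219729 = 105267)
O(d) = d/254 (O(d) = d*(1/254) = d/254)
v = 21856 (v = 18108 + (212 + 3536) = 18108 + 3748 = 21856)
O(99)/r + v/85288 = ((1/254)*99)/105267 + 21856/85288 = (99/254)*(1/105267) + 21856*(1/85288) = 33/8912606 + 2732/10661 = 24349591405/95017292566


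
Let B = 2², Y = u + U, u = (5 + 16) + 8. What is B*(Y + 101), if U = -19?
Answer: 444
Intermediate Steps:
u = 29 (u = 21 + 8 = 29)
Y = 10 (Y = 29 - 19 = 10)
B = 4
B*(Y + 101) = 4*(10 + 101) = 4*111 = 444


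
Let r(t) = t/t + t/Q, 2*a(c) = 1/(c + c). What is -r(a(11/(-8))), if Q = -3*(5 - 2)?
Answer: -101/99 ≈ -1.0202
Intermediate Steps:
Q = -9 (Q = -3*3 = -9)
a(c) = 1/(4*c) (a(c) = 1/(2*(c + c)) = 1/(2*((2*c))) = (1/(2*c))/2 = 1/(4*c))
r(t) = 1 - t/9 (r(t) = t/t + t/(-9) = 1 + t*(-⅑) = 1 - t/9)
-r(a(11/(-8))) = -(1 - 1/(36*(11/(-8)))) = -(1 - 1/(36*(11*(-⅛)))) = -(1 - 1/(36*(-11/8))) = -(1 - (-8)/(36*11)) = -(1 - ⅑*(-2/11)) = -(1 + 2/99) = -1*101/99 = -101/99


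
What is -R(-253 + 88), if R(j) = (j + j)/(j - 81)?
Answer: -55/41 ≈ -1.3415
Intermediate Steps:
R(j) = 2*j/(-81 + j) (R(j) = (2*j)/(-81 + j) = 2*j/(-81 + j))
-R(-253 + 88) = -2*(-253 + 88)/(-81 + (-253 + 88)) = -2*(-165)/(-81 - 165) = -2*(-165)/(-246) = -2*(-165)*(-1)/246 = -1*55/41 = -55/41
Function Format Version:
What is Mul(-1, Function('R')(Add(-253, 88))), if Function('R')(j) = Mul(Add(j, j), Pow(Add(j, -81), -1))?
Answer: Rational(-55, 41) ≈ -1.3415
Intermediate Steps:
Function('R')(j) = Mul(2, j, Pow(Add(-81, j), -1)) (Function('R')(j) = Mul(Mul(2, j), Pow(Add(-81, j), -1)) = Mul(2, j, Pow(Add(-81, j), -1)))
Mul(-1, Function('R')(Add(-253, 88))) = Mul(-1, Mul(2, Add(-253, 88), Pow(Add(-81, Add(-253, 88)), -1))) = Mul(-1, Mul(2, -165, Pow(Add(-81, -165), -1))) = Mul(-1, Mul(2, -165, Pow(-246, -1))) = Mul(-1, Mul(2, -165, Rational(-1, 246))) = Mul(-1, Rational(55, 41)) = Rational(-55, 41)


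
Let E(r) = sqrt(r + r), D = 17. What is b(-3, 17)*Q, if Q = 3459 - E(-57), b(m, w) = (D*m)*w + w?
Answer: -2940150 + 850*I*sqrt(114) ≈ -2.9402e+6 + 9075.5*I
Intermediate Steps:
E(r) = sqrt(2)*sqrt(r) (E(r) = sqrt(2*r) = sqrt(2)*sqrt(r))
b(m, w) = w + 17*m*w (b(m, w) = (17*m)*w + w = 17*m*w + w = w + 17*m*w)
Q = 3459 - I*sqrt(114) (Q = 3459 - sqrt(2)*sqrt(-57) = 3459 - sqrt(2)*I*sqrt(57) = 3459 - I*sqrt(114) ≈ 3459.0 - 10.677*I)
b(-3, 17)*Q = (17*(1 + 17*(-3)))*(3459 - I*sqrt(114)) = (17*(1 - 51))*(3459 - I*sqrt(114)) = (17*(-50))*(3459 - I*sqrt(114)) = -850*(3459 - I*sqrt(114)) = -2940150 + 850*I*sqrt(114)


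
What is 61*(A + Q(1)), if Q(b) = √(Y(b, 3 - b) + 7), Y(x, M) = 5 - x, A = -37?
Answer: -2257 + 61*√11 ≈ -2054.7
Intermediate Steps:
Q(b) = √(12 - b) (Q(b) = √((5 - b) + 7) = √(12 - b))
61*(A + Q(1)) = 61*(-37 + √(12 - 1*1)) = 61*(-37 + √(12 - 1)) = 61*(-37 + √11) = -2257 + 61*√11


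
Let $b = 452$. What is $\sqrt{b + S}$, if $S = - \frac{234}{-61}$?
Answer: $\frac{\sqrt{1696166}}{61} \approx 21.35$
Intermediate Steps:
$S = \frac{234}{61}$ ($S = \left(-234\right) \left(- \frac{1}{61}\right) = \frac{234}{61} \approx 3.8361$)
$\sqrt{b + S} = \sqrt{452 + \frac{234}{61}} = \sqrt{\frac{27806}{61}} = \frac{\sqrt{1696166}}{61}$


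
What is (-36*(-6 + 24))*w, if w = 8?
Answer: -5184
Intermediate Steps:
(-36*(-6 + 24))*w = -36*(-6 + 24)*8 = -36*18*8 = -648*8 = -5184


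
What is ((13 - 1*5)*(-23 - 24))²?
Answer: 141376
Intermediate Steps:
((13 - 1*5)*(-23 - 24))² = ((13 - 5)*(-47))² = (8*(-47))² = (-376)² = 141376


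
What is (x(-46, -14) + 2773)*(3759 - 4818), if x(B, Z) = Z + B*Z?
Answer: -3603777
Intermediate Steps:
(x(-46, -14) + 2773)*(3759 - 4818) = (-14*(1 - 46) + 2773)*(3759 - 4818) = (-14*(-45) + 2773)*(-1059) = (630 + 2773)*(-1059) = 3403*(-1059) = -3603777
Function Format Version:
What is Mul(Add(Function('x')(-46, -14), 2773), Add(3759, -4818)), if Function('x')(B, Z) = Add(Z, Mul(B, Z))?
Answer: -3603777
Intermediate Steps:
Mul(Add(Function('x')(-46, -14), 2773), Add(3759, -4818)) = Mul(Add(Mul(-14, Add(1, -46)), 2773), Add(3759, -4818)) = Mul(Add(Mul(-14, -45), 2773), -1059) = Mul(Add(630, 2773), -1059) = Mul(3403, -1059) = -3603777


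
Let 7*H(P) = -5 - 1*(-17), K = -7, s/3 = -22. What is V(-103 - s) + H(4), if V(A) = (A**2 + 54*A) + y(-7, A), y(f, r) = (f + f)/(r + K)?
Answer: -96553/154 ≈ -626.97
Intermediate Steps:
s = -66 (s = 3*(-22) = -66)
y(f, r) = 2*f/(-7 + r) (y(f, r) = (f + f)/(r - 7) = (2*f)/(-7 + r) = 2*f/(-7 + r))
H(P) = 12/7 (H(P) = (-5 - 1*(-17))/7 = (-5 + 17)/7 = (1/7)*12 = 12/7)
V(A) = A**2 - 14/(-7 + A) + 54*A (V(A) = (A**2 + 54*A) + 2*(-7)/(-7 + A) = (A**2 + 54*A) - 14/(-7 + A) = A**2 - 14/(-7 + A) + 54*A)
V(-103 - s) + H(4) = (-14 + (-103 - 1*(-66))*(-7 + (-103 - 1*(-66)))*(54 + (-103 - 1*(-66))))/(-7 + (-103 - 1*(-66))) + 12/7 = (-14 + (-103 + 66)*(-7 + (-103 + 66))*(54 + (-103 + 66)))/(-7 + (-103 + 66)) + 12/7 = (-14 - 37*(-7 - 37)*(54 - 37))/(-7 - 37) + 12/7 = (-14 - 37*(-44)*17)/(-44) + 12/7 = -(-14 + 27676)/44 + 12/7 = -1/44*27662 + 12/7 = -13831/22 + 12/7 = -96553/154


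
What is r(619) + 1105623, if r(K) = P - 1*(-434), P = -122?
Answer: 1105935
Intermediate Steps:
r(K) = 312 (r(K) = -122 - 1*(-434) = -122 + 434 = 312)
r(619) + 1105623 = 312 + 1105623 = 1105935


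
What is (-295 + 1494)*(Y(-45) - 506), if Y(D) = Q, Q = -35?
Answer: -648659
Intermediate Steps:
Y(D) = -35
(-295 + 1494)*(Y(-45) - 506) = (-295 + 1494)*(-35 - 506) = 1199*(-541) = -648659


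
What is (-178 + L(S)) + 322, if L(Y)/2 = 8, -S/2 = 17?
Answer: 160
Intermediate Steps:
S = -34 (S = -2*17 = -34)
L(Y) = 16 (L(Y) = 2*8 = 16)
(-178 + L(S)) + 322 = (-178 + 16) + 322 = -162 + 322 = 160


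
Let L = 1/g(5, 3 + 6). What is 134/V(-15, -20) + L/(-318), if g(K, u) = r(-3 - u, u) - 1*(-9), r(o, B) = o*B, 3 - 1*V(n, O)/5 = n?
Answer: 234371/157410 ≈ 1.4889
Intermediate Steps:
V(n, O) = 15 - 5*n
r(o, B) = B*o
g(K, u) = 9 + u*(-3 - u) (g(K, u) = u*(-3 - u) - 1*(-9) = u*(-3 - u) + 9 = 9 + u*(-3 - u))
L = -1/99 (L = 1/(9 - (3 + 6)*(3 + (3 + 6))) = 1/(9 - 1*9*(3 + 9)) = 1/(9 - 1*9*12) = 1/(9 - 108) = 1/(-99) = -1/99 ≈ -0.010101)
134/V(-15, -20) + L/(-318) = 134/(15 - 5*(-15)) - 1/99/(-318) = 134/(15 + 75) - 1/99*(-1/318) = 134/90 + 1/31482 = 134*(1/90) + 1/31482 = 67/45 + 1/31482 = 234371/157410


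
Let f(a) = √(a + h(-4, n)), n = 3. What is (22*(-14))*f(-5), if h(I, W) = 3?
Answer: -308*I*√2 ≈ -435.58*I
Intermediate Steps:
f(a) = √(3 + a) (f(a) = √(a + 3) = √(3 + a))
(22*(-14))*f(-5) = (22*(-14))*√(3 - 5) = -308*I*√2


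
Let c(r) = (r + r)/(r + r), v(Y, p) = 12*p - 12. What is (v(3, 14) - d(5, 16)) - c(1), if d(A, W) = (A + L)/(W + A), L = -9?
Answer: 3259/21 ≈ 155.19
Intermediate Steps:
d(A, W) = (-9 + A)/(A + W) (d(A, W) = (A - 9)/(W + A) = (-9 + A)/(A + W))
v(Y, p) = -12 + 12*p
c(r) = 1 (c(r) = (2*r)/((2*r)) = (2*r)*(1/(2*r)) = 1)
(v(3, 14) - d(5, 16)) - c(1) = ((-12 + 12*14) - (-9 + 5)/(5 + 16)) - 1*1 = ((-12 + 168) - (-4)/21) - 1 = (156 - (-4)/21) - 1 = (156 - 1*(-4/21)) - 1 = (156 + 4/21) - 1 = 3280/21 - 1 = 3259/21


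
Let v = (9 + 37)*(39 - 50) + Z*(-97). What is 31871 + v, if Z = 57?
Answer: 25836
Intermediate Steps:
v = -6035 (v = (9 + 37)*(39 - 50) + 57*(-97) = 46*(-11) - 5529 = -506 - 5529 = -6035)
31871 + v = 31871 - 6035 = 25836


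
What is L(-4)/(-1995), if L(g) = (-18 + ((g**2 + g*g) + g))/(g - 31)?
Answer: 2/13965 ≈ 0.00014322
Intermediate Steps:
L(g) = (-18 + g + 2*g**2)/(-31 + g) (L(g) = (-18 + ((g**2 + g**2) + g))/(-31 + g) = (-18 + (2*g**2 + g))/(-31 + g) = (-18 + (g + 2*g**2))/(-31 + g) = (-18 + g + 2*g**2)/(-31 + g))
L(-4)/(-1995) = ((-18 - 4 + 2*(-4)**2)/(-31 - 4))/(-1995) = ((-18 - 4 + 2*16)/(-35))*(-1/1995) = -(-18 - 4 + 32)/35*(-1/1995) = -1/35*10*(-1/1995) = -2/7*(-1/1995) = 2/13965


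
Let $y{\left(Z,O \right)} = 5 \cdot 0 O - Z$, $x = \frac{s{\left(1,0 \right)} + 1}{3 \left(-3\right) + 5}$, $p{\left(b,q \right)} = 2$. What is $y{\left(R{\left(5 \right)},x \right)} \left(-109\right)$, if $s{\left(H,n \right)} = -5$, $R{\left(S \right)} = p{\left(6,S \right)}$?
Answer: $218$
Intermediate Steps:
$R{\left(S \right)} = 2$
$x = 1$ ($x = \frac{-5 + 1}{3 \left(-3\right) + 5} = - \frac{4}{-9 + 5} = - \frac{4}{-4} = \left(-4\right) \left(- \frac{1}{4}\right) = 1$)
$y{\left(Z,O \right)} = - Z$ ($y{\left(Z,O \right)} = 0 O - Z = 0 - Z = - Z$)
$y{\left(R{\left(5 \right)},x \right)} \left(-109\right) = \left(-1\right) 2 \left(-109\right) = \left(-2\right) \left(-109\right) = 218$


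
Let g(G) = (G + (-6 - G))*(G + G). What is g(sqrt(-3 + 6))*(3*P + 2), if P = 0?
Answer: -24*sqrt(3) ≈ -41.569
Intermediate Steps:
g(G) = -12*G
g(sqrt(-3 + 6))*(3*P + 2) = (-12*sqrt(-3 + 6))*(3*0 + 2) = (-12*sqrt(3))*(0 + 2) = -12*sqrt(3)*2 = -24*sqrt(3)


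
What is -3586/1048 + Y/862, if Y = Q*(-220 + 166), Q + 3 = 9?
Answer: -857671/225844 ≈ -3.7976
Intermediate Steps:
Q = 6 (Q = -3 + 9 = 6)
Y = -324 (Y = 6*(-220 + 166) = 6*(-54) = -324)
-3586/1048 + Y/862 = -3586/1048 - 324/862 = -3586*1/1048 - 324*1/862 = -1793/524 - 162/431 = -857671/225844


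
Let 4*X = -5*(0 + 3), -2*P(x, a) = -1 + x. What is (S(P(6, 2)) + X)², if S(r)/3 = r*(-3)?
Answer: 5625/16 ≈ 351.56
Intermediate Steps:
P(x, a) = ½ - x/2 (P(x, a) = -(-1 + x)/2 = ½ - x/2)
S(r) = -9*r (S(r) = 3*(r*(-3)) = 3*(-3*r) = -9*r)
X = -15/4 (X = (-5*(0 + 3))/4 = (-5*3)/4 = (¼)*(-15) = -15/4 ≈ -3.7500)
(S(P(6, 2)) + X)² = (-9*(½ - ½*6) - 15/4)² = (-9*(½ - 3) - 15/4)² = (-9*(-5/2) - 15/4)² = (45/2 - 15/4)² = (75/4)² = 5625/16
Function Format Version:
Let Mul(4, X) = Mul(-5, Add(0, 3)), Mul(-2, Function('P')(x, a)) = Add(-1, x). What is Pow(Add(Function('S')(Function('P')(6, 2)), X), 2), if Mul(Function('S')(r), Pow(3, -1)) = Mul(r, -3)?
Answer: Rational(5625, 16) ≈ 351.56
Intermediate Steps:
Function('P')(x, a) = Add(Rational(1, 2), Mul(Rational(-1, 2), x)) (Function('P')(x, a) = Mul(Rational(-1, 2), Add(-1, x)) = Add(Rational(1, 2), Mul(Rational(-1, 2), x)))
Function('S')(r) = Mul(-9, r) (Function('S')(r) = Mul(3, Mul(r, -3)) = Mul(3, Mul(-3, r)) = Mul(-9, r))
X = Rational(-15, 4) (X = Mul(Rational(1, 4), Mul(-5, Add(0, 3))) = Mul(Rational(1, 4), Mul(-5, 3)) = Mul(Rational(1, 4), -15) = Rational(-15, 4) ≈ -3.7500)
Pow(Add(Function('S')(Function('P')(6, 2)), X), 2) = Pow(Add(Mul(-9, Add(Rational(1, 2), Mul(Rational(-1, 2), 6))), Rational(-15, 4)), 2) = Pow(Add(Mul(-9, Add(Rational(1, 2), -3)), Rational(-15, 4)), 2) = Pow(Add(Mul(-9, Rational(-5, 2)), Rational(-15, 4)), 2) = Pow(Add(Rational(45, 2), Rational(-15, 4)), 2) = Pow(Rational(75, 4), 2) = Rational(5625, 16)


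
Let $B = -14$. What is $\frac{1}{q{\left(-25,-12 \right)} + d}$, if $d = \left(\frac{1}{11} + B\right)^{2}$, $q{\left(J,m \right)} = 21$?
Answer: $\frac{121}{25950} \approx 0.0046628$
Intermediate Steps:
$d = \frac{23409}{121}$ ($d = \left(\frac{1}{11} - 14\right)^{2} = \left(- \frac{153}{11}\right)^{2} = \frac{23409}{121} \approx 193.46$)
$\frac{1}{q{\left(-25,-12 \right)} + d} = \frac{1}{21 + \frac{23409}{121}} = \frac{1}{\frac{25950}{121}} = \frac{121}{25950}$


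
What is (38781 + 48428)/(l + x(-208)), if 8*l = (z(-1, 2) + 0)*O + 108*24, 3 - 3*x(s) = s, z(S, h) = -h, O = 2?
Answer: 523254/2363 ≈ 221.44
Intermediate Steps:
x(s) = 1 - s/3
l = 647/2 (l = ((-1*2 + 0)*2 + 108*24)/8 = ((-2 + 0)*2 + 2592)/8 = (-2*2 + 2592)/8 = (-4 + 2592)/8 = (1/8)*2588 = 647/2 ≈ 323.50)
(38781 + 48428)/(l + x(-208)) = (38781 + 48428)/(647/2 + (1 - 1/3*(-208))) = 87209/(647/2 + (1 + 208/3)) = 87209/(647/2 + 211/3) = 87209/(2363/6) = 87209*(6/2363) = 523254/2363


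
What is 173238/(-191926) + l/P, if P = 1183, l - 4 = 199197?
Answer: 2716207898/16217747 ≈ 167.48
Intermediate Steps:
l = 199201 (l = 4 + 199197 = 199201)
173238/(-191926) + l/P = 173238/(-191926) + 199201/1183 = 173238*(-1/191926) + 199201*(1/1183) = -86619/95963 + 199201/1183 = 2716207898/16217747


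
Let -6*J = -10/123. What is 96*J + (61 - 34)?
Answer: 3481/123 ≈ 28.301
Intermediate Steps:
J = 5/369 (J = -(-5)/(3*123) = -⅙*(-10/123) = 5/369 ≈ 0.013550)
96*J + (61 - 34) = 96*(5/369) + (61 - 34) = 160/123 + 27 = 3481/123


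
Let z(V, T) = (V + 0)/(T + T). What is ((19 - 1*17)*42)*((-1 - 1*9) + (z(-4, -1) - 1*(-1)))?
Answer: -588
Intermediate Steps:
z(V, T) = V/(2*T) (z(V, T) = V/((2*T)) = V*(1/(2*T)) = V/(2*T))
((19 - 1*17)*42)*((-1 - 1*9) + (z(-4, -1) - 1*(-1))) = ((19 - 1*17)*42)*((-1 - 1*9) + ((1/2)*(-4)/(-1) - 1*(-1))) = ((19 - 17)*42)*((-1 - 9) + ((1/2)*(-4)*(-1) + 1)) = (2*42)*(-10 + (2 + 1)) = 84*(-10 + 3) = 84*(-7) = -588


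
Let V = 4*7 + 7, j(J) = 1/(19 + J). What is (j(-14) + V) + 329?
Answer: 1821/5 ≈ 364.20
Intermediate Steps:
V = 35 (V = 28 + 7 = 35)
(j(-14) + V) + 329 = (1/(19 - 14) + 35) + 329 = (1/5 + 35) + 329 = (⅕ + 35) + 329 = 176/5 + 329 = 1821/5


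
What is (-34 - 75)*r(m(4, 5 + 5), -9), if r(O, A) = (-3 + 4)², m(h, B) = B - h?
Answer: -109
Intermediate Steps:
r(O, A) = 1 (r(O, A) = 1² = 1)
(-34 - 75)*r(m(4, 5 + 5), -9) = (-34 - 75)*1 = -109*1 = -109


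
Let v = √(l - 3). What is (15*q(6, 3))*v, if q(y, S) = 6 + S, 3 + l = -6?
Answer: 270*I*√3 ≈ 467.65*I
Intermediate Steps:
l = -9 (l = -3 - 6 = -9)
v = 2*I*√3 (v = √(-9 - 3) = √(-12) = 2*I*√3 ≈ 3.4641*I)
(15*q(6, 3))*v = (15*(6 + 3))*(2*I*√3) = (15*9)*(2*I*√3) = 135*(2*I*√3) = 270*I*√3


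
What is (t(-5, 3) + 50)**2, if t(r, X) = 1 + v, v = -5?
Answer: 2116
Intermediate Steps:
t(r, X) = -4 (t(r, X) = 1 - 5 = -4)
(t(-5, 3) + 50)**2 = (-4 + 50)**2 = 46**2 = 2116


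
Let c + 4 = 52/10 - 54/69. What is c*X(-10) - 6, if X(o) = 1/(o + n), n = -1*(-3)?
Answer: -4878/805 ≈ -6.0596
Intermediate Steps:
n = 3
c = 48/115 (c = -4 + (52/10 - 54/69) = -4 + (52*(⅒) - 54*1/69) = -4 + (26/5 - 18/23) = -4 + 508/115 = 48/115 ≈ 0.41739)
X(o) = 1/(3 + o) (X(o) = 1/(o + 3) = 1/(3 + o))
c*X(-10) - 6 = 48/(115*(3 - 10)) - 6 = (48/115)/(-7) - 6 = (48/115)*(-⅐) - 6 = -48/805 - 6 = -4878/805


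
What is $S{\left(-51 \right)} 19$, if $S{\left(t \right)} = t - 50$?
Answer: $-1919$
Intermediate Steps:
$S{\left(t \right)} = -50 + t$ ($S{\left(t \right)} = t - 50 = -50 + t$)
$S{\left(-51 \right)} 19 = \left(-50 - 51\right) 19 = \left(-101\right) 19 = -1919$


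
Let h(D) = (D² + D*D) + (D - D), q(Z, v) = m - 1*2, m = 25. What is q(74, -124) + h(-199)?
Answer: 79225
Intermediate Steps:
q(Z, v) = 23 (q(Z, v) = 25 - 1*2 = 25 - 2 = 23)
h(D) = 2*D² (h(D) = (D² + D²) + 0 = 2*D² + 0 = 2*D²)
q(74, -124) + h(-199) = 23 + 2*(-199)² = 23 + 2*39601 = 23 + 79202 = 79225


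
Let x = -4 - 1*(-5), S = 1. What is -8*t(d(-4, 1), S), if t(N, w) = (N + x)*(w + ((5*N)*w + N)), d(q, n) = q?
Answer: -552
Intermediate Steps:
x = 1 (x = -4 + 5 = 1)
t(N, w) = (1 + N)*(N + w + 5*N*w) (t(N, w) = (N + 1)*(w + ((5*N)*w + N)) = (1 + N)*(w + (5*N*w + N)) = (1 + N)*(w + (N + 5*N*w)) = (1 + N)*(N + w + 5*N*w))
-8*t(d(-4, 1), S) = -8*(-4 + 1 + (-4)**2 + 5*1*(-4)**2 + 6*(-4)*1) = -8*(-4 + 1 + 16 + 5*1*16 - 24) = -8*(-4 + 1 + 16 + 80 - 24) = -8*69 = -552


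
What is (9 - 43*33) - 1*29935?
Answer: -31345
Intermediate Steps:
(9 - 43*33) - 1*29935 = (9 - 1419) - 29935 = -1410 - 29935 = -31345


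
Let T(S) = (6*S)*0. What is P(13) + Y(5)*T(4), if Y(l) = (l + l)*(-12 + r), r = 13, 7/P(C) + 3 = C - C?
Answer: -7/3 ≈ -2.3333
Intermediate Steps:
P(C) = -7/3 (P(C) = 7/(-3 + (C - C)) = 7/(-3 + 0) = 7/(-3) = 7*(-⅓) = -7/3)
T(S) = 0
Y(l) = 2*l (Y(l) = (l + l)*(-12 + 13) = (2*l)*1 = 2*l)
P(13) + Y(5)*T(4) = -7/3 + (2*5)*0 = -7/3 + 10*0 = -7/3 + 0 = -7/3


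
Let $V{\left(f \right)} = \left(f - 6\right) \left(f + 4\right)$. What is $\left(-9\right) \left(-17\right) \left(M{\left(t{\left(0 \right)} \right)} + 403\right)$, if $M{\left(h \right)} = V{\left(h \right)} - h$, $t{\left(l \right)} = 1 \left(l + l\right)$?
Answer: $57987$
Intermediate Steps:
$t{\left(l \right)} = 2 l$ ($t{\left(l \right)} = 1 \cdot 2 l = 2 l$)
$V{\left(f \right)} = \left(-6 + f\right) \left(4 + f\right)$
$M{\left(h \right)} = -24 + h^{2} - 3 h$ ($M{\left(h \right)} = \left(-24 + h^{2} - 2 h\right) - h = -24 + h^{2} - 3 h$)
$\left(-9\right) \left(-17\right) \left(M{\left(t{\left(0 \right)} \right)} + 403\right) = \left(-9\right) \left(-17\right) \left(\left(-24 + \left(2 \cdot 0\right)^{2} - 3 \cdot 2 \cdot 0\right) + 403\right) = 153 \left(\left(-24 + 0^{2} - 0\right) + 403\right) = 153 \left(\left(-24 + 0 + 0\right) + 403\right) = 153 \left(-24 + 403\right) = 153 \cdot 379 = 57987$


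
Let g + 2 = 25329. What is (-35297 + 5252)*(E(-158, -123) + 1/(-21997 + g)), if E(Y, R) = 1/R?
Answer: 2141207/9102 ≈ 235.25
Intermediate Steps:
g = 25327 (g = -2 + 25329 = 25327)
(-35297 + 5252)*(E(-158, -123) + 1/(-21997 + g)) = (-35297 + 5252)*(1/(-123) + 1/(-21997 + 25327)) = -30045*(-1/123 + 1/3330) = -30045*(-1069/136530) = 2141207/9102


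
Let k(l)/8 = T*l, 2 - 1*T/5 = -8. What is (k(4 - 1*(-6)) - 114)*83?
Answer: 322538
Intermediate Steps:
T = 50 (T = 10 - 5*(-8) = 10 + 40 = 50)
k(l) = 400*l (k(l) = 8*(50*l) = 400*l)
(k(4 - 1*(-6)) - 114)*83 = (400*(4 - 1*(-6)) - 114)*83 = (400*(4 + 6) - 114)*83 = (400*10 - 114)*83 = (4000 - 114)*83 = 3886*83 = 322538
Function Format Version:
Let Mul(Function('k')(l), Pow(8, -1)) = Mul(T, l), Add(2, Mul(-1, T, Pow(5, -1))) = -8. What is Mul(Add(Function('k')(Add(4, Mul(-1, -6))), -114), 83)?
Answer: 322538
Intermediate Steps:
T = 50 (T = Add(10, Mul(-5, -8)) = Add(10, 40) = 50)
Function('k')(l) = Mul(400, l) (Function('k')(l) = Mul(8, Mul(50, l)) = Mul(400, l))
Mul(Add(Function('k')(Add(4, Mul(-1, -6))), -114), 83) = Mul(Add(Mul(400, Add(4, Mul(-1, -6))), -114), 83) = Mul(Add(Mul(400, Add(4, 6)), -114), 83) = Mul(Add(Mul(400, 10), -114), 83) = Mul(Add(4000, -114), 83) = Mul(3886, 83) = 322538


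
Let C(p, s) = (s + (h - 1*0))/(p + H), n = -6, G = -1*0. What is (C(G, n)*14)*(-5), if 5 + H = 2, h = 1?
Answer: -350/3 ≈ -116.67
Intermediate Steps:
G = 0
H = -3 (H = -5 + 2 = -3)
C(p, s) = (1 + s)/(-3 + p) (C(p, s) = (s + (1 - 1*0))/(p - 3) = (s + (1 + 0))/(-3 + p) = (s + 1)/(-3 + p) = (1 + s)/(-3 + p))
(C(G, n)*14)*(-5) = (((1 - 6)/(-3 + 0))*14)*(-5) = ((-5/(-3))*14)*(-5) = (-1/3*(-5)*14)*(-5) = ((5/3)*14)*(-5) = (70/3)*(-5) = -350/3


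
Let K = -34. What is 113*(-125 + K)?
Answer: -17967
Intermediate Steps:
113*(-125 + K) = 113*(-125 - 34) = 113*(-159) = -17967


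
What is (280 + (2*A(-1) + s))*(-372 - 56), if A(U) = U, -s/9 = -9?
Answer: -153652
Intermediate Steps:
s = 81 (s = -9*(-9) = 81)
(280 + (2*A(-1) + s))*(-372 - 56) = (280 + (2*(-1) + 81))*(-372 - 56) = (280 + (-2 + 81))*(-428) = (280 + 79)*(-428) = 359*(-428) = -153652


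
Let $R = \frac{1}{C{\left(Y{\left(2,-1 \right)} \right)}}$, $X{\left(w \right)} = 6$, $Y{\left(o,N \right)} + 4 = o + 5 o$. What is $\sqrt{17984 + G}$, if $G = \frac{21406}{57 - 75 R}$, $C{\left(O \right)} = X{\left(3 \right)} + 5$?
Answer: $\frac{\sqrt{350610873}}{138} \approx 135.69$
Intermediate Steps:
$Y{\left(o,N \right)} = -4 + 6 o$ ($Y{\left(o,N \right)} = -4 + \left(o + 5 o\right) = -4 + 6 o$)
$C{\left(O \right)} = 11$ ($C{\left(O \right)} = 6 + 5 = 11$)
$R = \frac{1}{11} \approx 0.090909$
$G = \frac{117733}{276}$ ($G = \frac{21406}{57 - \frac{75}{11}} = \frac{21406}{\frac{552}{11}} = 21406 \cdot \frac{11}{552} = \frac{117733}{276} \approx 426.57$)
$\sqrt{17984 + G} = \sqrt{17984 + \frac{117733}{276}} = \sqrt{\frac{5081317}{276}} = \frac{\sqrt{350610873}}{138}$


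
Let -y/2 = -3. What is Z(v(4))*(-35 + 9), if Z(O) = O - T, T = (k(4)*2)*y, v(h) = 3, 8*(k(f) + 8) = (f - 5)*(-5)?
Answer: -2379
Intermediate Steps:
k(f) = -39/8 - 5*f/8 (k(f) = -8 + ((f - 5)*(-5))/8 = -8 + ((-5 + f)*(-5))/8 = -8 + (25 - 5*f)/8 = -8 + (25/8 - 5*f/8) = -39/8 - 5*f/8)
y = 6 (y = -2*(-3) = 6)
T = -177/2 (T = ((-39/8 - 5/8*4)*2)*6 = ((-39/8 - 5/2)*2)*6 = -59/8*2*6 = -59/4*6 = -177/2 ≈ -88.500)
Z(O) = 177/2 + O (Z(O) = O - 1*(-177/2) = O + 177/2 = 177/2 + O)
Z(v(4))*(-35 + 9) = (177/2 + 3)*(-35 + 9) = (183/2)*(-26) = -2379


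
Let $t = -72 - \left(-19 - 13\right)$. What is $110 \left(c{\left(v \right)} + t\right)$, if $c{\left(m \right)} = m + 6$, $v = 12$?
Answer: $-2420$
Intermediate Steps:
$c{\left(m \right)} = 6 + m$
$t = -40$ ($t = -72 - -32 = -72 + 32 = -40$)
$110 \left(c{\left(v \right)} + t\right) = 110 \left(\left(6 + 12\right) - 40\right) = 110 \left(18 - 40\right) = 110 \left(-22\right) = -2420$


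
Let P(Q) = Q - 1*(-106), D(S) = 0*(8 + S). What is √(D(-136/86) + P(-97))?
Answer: 3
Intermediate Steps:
D(S) = 0
P(Q) = 106 + Q (P(Q) = Q + 106 = 106 + Q)
√(D(-136/86) + P(-97)) = √(0 + (106 - 97)) = √(0 + 9) = √9 = 3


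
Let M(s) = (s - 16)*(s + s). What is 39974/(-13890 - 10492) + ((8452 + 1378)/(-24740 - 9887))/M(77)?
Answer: -3250805939518/1982781044629 ≈ -1.6395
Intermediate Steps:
M(s) = 2*s*(-16 + s) (M(s) = (-16 + s)*(2*s) = 2*s*(-16 + s))
39974/(-13890 - 10492) + ((8452 + 1378)/(-24740 - 9887))/M(77) = 39974/(-13890 - 10492) + ((8452 + 1378)/(-24740 - 9887))/((2*77*(-16 + 77))) = 39974/(-24382) + (9830/(-34627))/((2*77*61)) = 39974*(-1/24382) + (9830*(-1/34627))/9394 = -19987/12191 - 9830/34627*1/9394 = -19987/12191 - 4915/162643019 = -3250805939518/1982781044629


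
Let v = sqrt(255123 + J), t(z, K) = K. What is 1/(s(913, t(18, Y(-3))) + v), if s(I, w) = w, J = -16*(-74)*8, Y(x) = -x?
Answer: -3/264586 + sqrt(264595)/264586 ≈ 0.0019328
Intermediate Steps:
J = 9472 (J = 1184*8 = 9472)
v = sqrt(264595) (v = sqrt(255123 + 9472) = sqrt(264595) ≈ 514.39)
1/(s(913, t(18, Y(-3))) + v) = 1/(-1*(-3) + sqrt(264595)) = 1/(3 + sqrt(264595))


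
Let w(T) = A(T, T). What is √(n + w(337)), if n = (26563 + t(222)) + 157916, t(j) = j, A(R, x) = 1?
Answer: √184702 ≈ 429.77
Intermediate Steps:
w(T) = 1
n = 184701 (n = (26563 + 222) + 157916 = 26785 + 157916 = 184701)
√(n + w(337)) = √(184701 + 1) = √184702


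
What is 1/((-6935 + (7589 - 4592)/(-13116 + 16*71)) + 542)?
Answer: -11980/76591137 ≈ -0.00015641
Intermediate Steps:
1/((-6935 + (7589 - 4592)/(-13116 + 16*71)) + 542) = 1/((-6935 + 2997/(-13116 + 1136)) + 542) = 1/((-6935 + 2997/(-11980)) + 542) = 1/((-6935 + 2997*(-1/11980)) + 542) = 1/((-6935 - 2997/11980) + 542) = 1/(-83084297/11980 + 542) = 1/(-76591137/11980) = -11980/76591137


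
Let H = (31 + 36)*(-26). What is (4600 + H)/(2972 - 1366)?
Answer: 1429/803 ≈ 1.7796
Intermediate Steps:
H = -1742 (H = 67*(-26) = -1742)
(4600 + H)/(2972 - 1366) = (4600 - 1742)/(2972 - 1366) = 2858/1606 = 2858*(1/1606) = 1429/803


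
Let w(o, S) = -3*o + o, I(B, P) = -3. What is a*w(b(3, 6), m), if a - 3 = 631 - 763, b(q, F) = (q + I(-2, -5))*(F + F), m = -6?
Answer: 0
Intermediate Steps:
b(q, F) = 2*F*(-3 + q) (b(q, F) = (q - 3)*(F + F) = (-3 + q)*(2*F) = 2*F*(-3 + q))
w(o, S) = -2*o
a = -129 (a = 3 + (631 - 763) = 3 - 132 = -129)
a*w(b(3, 6), m) = -(-258)*2*6*(-3 + 3) = -(-258)*2*6*0 = -(-258)*0 = -129*0 = 0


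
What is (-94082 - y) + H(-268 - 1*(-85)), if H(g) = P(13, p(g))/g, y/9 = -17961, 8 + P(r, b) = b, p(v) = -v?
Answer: 12364586/183 ≈ 67566.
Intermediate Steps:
P(r, b) = -8 + b
y = -161649 (y = 9*(-17961) = -161649)
H(g) = (-8 - g)/g
(-94082 - y) + H(-268 - 1*(-85)) = (-94082 - 1*(-161649)) + (-8 - (-268 - 1*(-85)))/(-268 - 1*(-85)) = (-94082 + 161649) + (-8 - (-268 + 85))/(-268 + 85) = 67567 + (-8 - 1*(-183))/(-183) = 67567 - (-8 + 183)/183 = 67567 - 1/183*175 = 67567 - 175/183 = 12364586/183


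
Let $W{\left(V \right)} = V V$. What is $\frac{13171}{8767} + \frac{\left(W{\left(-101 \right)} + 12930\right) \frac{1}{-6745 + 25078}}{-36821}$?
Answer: $\frac{8890741055726}{5918070358431} \approx 1.5023$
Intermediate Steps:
$W{\left(V \right)} = V^{2}$
$\frac{13171}{8767} + \frac{\left(W{\left(-101 \right)} + 12930\right) \frac{1}{-6745 + 25078}}{-36821} = \frac{13171}{8767} + \frac{\left(\left(-101\right)^{2} + 12930\right) \frac{1}{-6745 + 25078}}{-36821} = 13171 \cdot \frac{1}{8767} + \frac{10201 + 12930}{18333} \left(- \frac{1}{36821}\right) = \frac{13171}{8767} + 23131 \cdot \frac{1}{18333} \left(- \frac{1}{36821}\right) = \frac{13171}{8767} + \frac{23131}{18333} \left(- \frac{1}{36821}\right) = \frac{13171}{8767} - \frac{23131}{675039393} = \frac{8890741055726}{5918070358431}$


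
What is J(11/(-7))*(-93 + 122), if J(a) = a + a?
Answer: -638/7 ≈ -91.143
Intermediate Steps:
J(a) = 2*a
J(11/(-7))*(-93 + 122) = (2*(11/(-7)))*(-93 + 122) = (2*(11*(-⅐)))*29 = (2*(-11/7))*29 = -22/7*29 = -638/7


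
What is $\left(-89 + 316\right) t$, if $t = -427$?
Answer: $-96929$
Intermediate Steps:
$\left(-89 + 316\right) t = \left(-89 + 316\right) \left(-427\right) = 227 \left(-427\right) = -96929$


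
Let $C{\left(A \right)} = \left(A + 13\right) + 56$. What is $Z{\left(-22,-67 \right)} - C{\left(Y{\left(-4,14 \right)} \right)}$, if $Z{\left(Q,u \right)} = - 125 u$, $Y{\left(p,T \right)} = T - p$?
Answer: $8288$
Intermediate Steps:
$C{\left(A \right)} = 69 + A$ ($C{\left(A \right)} = \left(13 + A\right) + 56 = 69 + A$)
$Z{\left(-22,-67 \right)} - C{\left(Y{\left(-4,14 \right)} \right)} = \left(-125\right) \left(-67\right) - \left(69 + \left(14 - -4\right)\right) = 8375 - \left(69 + \left(14 + 4\right)\right) = 8375 - \left(69 + 18\right) = 8375 - 87 = 8288$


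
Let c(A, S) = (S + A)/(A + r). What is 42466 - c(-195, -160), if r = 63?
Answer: 5605157/132 ≈ 42463.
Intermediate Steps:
c(A, S) = (A + S)/(63 + A) (c(A, S) = (S + A)/(A + 63) = (A + S)/(63 + A))
42466 - c(-195, -160) = 42466 - (-195 - 160)/(63 - 195) = 42466 - (-355)/(-132) = 42466 - (-1)*(-355)/132 = 42466 - 1*355/132 = 42466 - 355/132 = 5605157/132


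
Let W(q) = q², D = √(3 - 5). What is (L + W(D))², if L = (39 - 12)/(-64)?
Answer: 24025/4096 ≈ 5.8655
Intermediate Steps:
D = I*√2 (D = √(-2) = I*√2 ≈ 1.4142*I)
L = -27/64 (L = 27*(-1/64) = -27/64 ≈ -0.42188)
(L + W(D))² = (-27/64 + (I*√2)²)² = (-27/64 - 2)² = (-155/64)² = 24025/4096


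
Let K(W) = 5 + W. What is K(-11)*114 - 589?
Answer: -1273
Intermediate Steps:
K(-11)*114 - 589 = (5 - 11)*114 - 589 = -6*114 - 589 = -684 - 589 = -1273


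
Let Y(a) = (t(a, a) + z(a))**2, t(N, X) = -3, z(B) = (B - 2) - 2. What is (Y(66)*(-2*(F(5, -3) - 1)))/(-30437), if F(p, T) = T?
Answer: -27848/30437 ≈ -0.91494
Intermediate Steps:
z(B) = -4 + B (z(B) = (-2 + B) - 2 = -4 + B)
Y(a) = (-7 + a)**2 (Y(a) = (-3 + (-4 + a))**2 = (-7 + a)**2)
(Y(66)*(-2*(F(5, -3) - 1)))/(-30437) = ((-7 + 66)**2*(-2*(-3 - 1)))/(-30437) = (59**2*(-2*(-4)))*(-1/30437) = (3481*8)*(-1/30437) = 27848*(-1/30437) = -27848/30437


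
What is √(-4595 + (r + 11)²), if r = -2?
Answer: I*√4514 ≈ 67.186*I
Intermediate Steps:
√(-4595 + (r + 11)²) = √(-4595 + (-2 + 11)²) = √(-4595 + 9²) = √(-4595 + 81) = √(-4514) = I*√4514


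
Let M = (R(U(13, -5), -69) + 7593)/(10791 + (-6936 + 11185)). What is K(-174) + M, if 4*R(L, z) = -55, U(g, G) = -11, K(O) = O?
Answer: -10437523/60160 ≈ -173.50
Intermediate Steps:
R(L, z) = -55/4 (R(L, z) = (¼)*(-55) = -55/4)
M = 30317/60160 (M = (-55/4 + 7593)/(10791 + (-6936 + 11185)) = 30317/(4*(10791 + 4249)) = (30317/4)/15040 = (30317/4)*(1/15040) = 30317/60160 ≈ 0.50394)
K(-174) + M = -174 + 30317/60160 = -10437523/60160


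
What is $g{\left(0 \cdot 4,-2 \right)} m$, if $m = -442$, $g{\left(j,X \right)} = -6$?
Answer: $2652$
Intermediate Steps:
$g{\left(0 \cdot 4,-2 \right)} m = \left(-6\right) \left(-442\right) = 2652$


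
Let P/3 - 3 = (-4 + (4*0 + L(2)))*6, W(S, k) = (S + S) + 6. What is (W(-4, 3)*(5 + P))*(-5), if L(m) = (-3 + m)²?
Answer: -400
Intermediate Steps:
W(S, k) = 6 + 2*S (W(S, k) = 2*S + 6 = 6 + 2*S)
P = -45 (P = 9 + 3*((-4 + (4*0 + (-3 + 2)²))*6) = 9 + 3*((-4 + (0 + (-1)²))*6) = 9 + 3*((-4 + (0 + 1))*6) = 9 + 3*((-4 + 1)*6) = 9 + 3*(-3*6) = 9 + 3*(-18) = 9 - 54 = -45)
(W(-4, 3)*(5 + P))*(-5) = ((6 + 2*(-4))*(5 - 45))*(-5) = ((6 - 8)*(-40))*(-5) = -2*(-40)*(-5) = 80*(-5) = -400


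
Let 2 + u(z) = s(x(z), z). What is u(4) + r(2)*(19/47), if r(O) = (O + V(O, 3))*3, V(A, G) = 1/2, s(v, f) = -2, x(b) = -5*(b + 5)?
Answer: -91/94 ≈ -0.96809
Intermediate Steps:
x(b) = -25 - 5*b (x(b) = -5*(5 + b) = -25 - 5*b)
V(A, G) = 1/2
u(z) = -4 (u(z) = -2 - 2 = -4)
r(O) = 3/2 + 3*O (r(O) = (O + 1/2)*3 = (1/2 + O)*3 = 3/2 + 3*O)
u(4) + r(2)*(19/47) = -4 + (3/2 + 3*2)*(19/47) = -4 + (3/2 + 6)*(19*(1/47)) = -4 + (15/2)*(19/47) = -4 + 285/94 = -91/94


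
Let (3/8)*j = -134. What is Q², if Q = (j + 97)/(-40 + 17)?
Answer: 609961/4761 ≈ 128.12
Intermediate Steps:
j = -1072/3 (j = (8/3)*(-134) = -1072/3 ≈ -357.33)
Q = 781/69 (Q = (-1072/3 + 97)/(-40 + 17) = -781/3/(-23) = -781/3*(-1/23) = 781/69 ≈ 11.319)
Q² = (781/69)² = 609961/4761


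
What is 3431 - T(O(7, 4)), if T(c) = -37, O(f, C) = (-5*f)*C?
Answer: 3468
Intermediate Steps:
O(f, C) = -5*C*f
3431 - T(O(7, 4)) = 3431 - 1*(-37) = 3431 + 37 = 3468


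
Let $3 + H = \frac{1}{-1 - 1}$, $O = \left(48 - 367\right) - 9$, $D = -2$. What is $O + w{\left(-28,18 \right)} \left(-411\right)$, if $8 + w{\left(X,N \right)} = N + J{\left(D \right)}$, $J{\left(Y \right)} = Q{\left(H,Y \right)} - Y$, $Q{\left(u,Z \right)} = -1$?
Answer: $-4849$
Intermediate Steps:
$O = -328$ ($O = -319 - 9 = -328$)
$H = - \frac{7}{2}$ ($H = -3 + \frac{1}{-1 - 1} = -3 + \frac{1}{-2} = -3 - \frac{1}{2} = - \frac{7}{2} \approx -3.5$)
$J{\left(Y \right)} = -1 - Y$
$w{\left(X,N \right)} = -7 + N$ ($w{\left(X,N \right)} = -8 + \left(N - -1\right) = -8 + \left(N + \left(-1 + 2\right)\right) = -8 + \left(N + 1\right) = -8 + \left(1 + N\right) = -7 + N$)
$O + w{\left(-28,18 \right)} \left(-411\right) = -328 + \left(-7 + 18\right) \left(-411\right) = -328 + 11 \left(-411\right) = -328 - 4521 = -4849$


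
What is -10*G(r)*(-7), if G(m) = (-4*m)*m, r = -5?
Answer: -7000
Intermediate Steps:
G(m) = -4*m**2
-10*G(r)*(-7) = -(-40)*(-5)**2*(-7) = -(-40)*25*(-7) = -10*(-100)*(-7) = 1000*(-7) = -7000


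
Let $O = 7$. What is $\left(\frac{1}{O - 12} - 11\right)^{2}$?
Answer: $\frac{3136}{25} \approx 125.44$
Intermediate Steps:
$\left(\frac{1}{O - 12} - 11\right)^{2} = \left(\frac{1}{7 - 12} - 11\right)^{2} = \left(\frac{1}{-5} - 11\right)^{2} = \left(- \frac{1}{5} - 11\right)^{2} = \left(- \frac{56}{5}\right)^{2} = \frac{3136}{25}$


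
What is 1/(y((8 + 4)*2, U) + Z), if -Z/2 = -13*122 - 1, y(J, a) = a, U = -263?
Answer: 1/2911 ≈ 0.00034352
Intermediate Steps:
Z = 3174 (Z = -2*(-13*122 - 1) = -2*(-1586 - 1) = -2*(-1587) = 3174)
1/(y((8 + 4)*2, U) + Z) = 1/(-263 + 3174) = 1/2911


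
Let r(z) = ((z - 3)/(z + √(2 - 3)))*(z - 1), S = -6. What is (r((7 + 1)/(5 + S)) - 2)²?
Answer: 840283/4225 + 182556*I/4225 ≈ 198.88 + 43.208*I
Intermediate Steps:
r(z) = (-1 + z)*(-3 + z)/(I + z) (r(z) = ((-3 + z)/(z + √(-1)))*(-1 + z) = ((-3 + z)/(z + I))*(-1 + z) = ((-3 + z)/(I + z))*(-1 + z) = (-1 + z)*(-3 + z)/(I + z))
(r((7 + 1)/(5 + S)) - 2)² = ((3 + ((7 + 1)/(5 - 6))² - 4*(7 + 1)/(5 - 6))/(I + (7 + 1)/(5 - 6)) - 2)² = ((3 + (8/(-1))² - 32/(-1))/(I + 8/(-1)) - 2)² = ((3 + (8*(-1))² - 32*(-1))/(I + 8*(-1)) - 2)² = ((3 + (-8)² - 4*(-8))/(I - 8) - 2)² = ((3 + 64 + 32)/(-8 + I) - 2)² = (((-8 - I)/65)*99 - 2)² = (99*(-8 - I)/65 - 2)² = (-2 + 99*(-8 - I)/65)²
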